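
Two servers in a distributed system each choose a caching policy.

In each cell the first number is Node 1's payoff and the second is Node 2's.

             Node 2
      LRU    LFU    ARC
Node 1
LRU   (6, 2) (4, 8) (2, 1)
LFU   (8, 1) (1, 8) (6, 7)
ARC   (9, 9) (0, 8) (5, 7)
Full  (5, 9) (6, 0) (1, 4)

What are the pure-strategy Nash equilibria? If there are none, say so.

The unique pure-strategy Nash equilibrium is (ARC, LRU).

(LRU, LRU): Node 1 can switch to LFU (6 → 8). Not NE.
(LRU, LFU): Node 1 can switch to Full (4 → 6). Not NE.
(LRU, ARC): Node 1 can switch to LFU (2 → 6). Not NE.
(LFU, LRU): Node 1 can switch to ARC (8 → 9). Not NE.
(LFU, LFU): Node 1 can switch to LRU (1 → 4). Not NE.
(LFU, ARC): Node 2 can switch to LFU (7 → 8). Not NE.
(ARC, LRU): Node 1 gets 9, best alternative 8; Node 2 gets 9, best alternative 8. No profitable deviation — NE.
(ARC, LFU): Node 1 can switch to LRU (0 → 4). Not NE.
(ARC, ARC): Node 1 can switch to LFU (5 → 6). Not NE.
(Full, LRU): Node 1 can switch to LRU (5 → 6). Not NE.
(Full, LFU): Node 2 can switch to LRU (0 → 9). Not NE.
(Full, ARC): Node 1 can switch to LRU (1 → 2). Not NE.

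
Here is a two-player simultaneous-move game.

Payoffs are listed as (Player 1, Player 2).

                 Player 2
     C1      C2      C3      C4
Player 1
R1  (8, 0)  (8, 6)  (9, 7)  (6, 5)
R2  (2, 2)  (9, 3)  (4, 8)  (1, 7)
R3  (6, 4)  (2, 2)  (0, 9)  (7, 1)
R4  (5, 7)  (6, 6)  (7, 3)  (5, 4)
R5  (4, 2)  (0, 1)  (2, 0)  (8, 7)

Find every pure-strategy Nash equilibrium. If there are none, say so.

Mark each player's best response to every combination of opponents' strategies; a profile where every player is best-responding is a pure Nash equilibrium.
Player 1 against C1: payoffs 8, 2, 6, 5, 4 → best response R1.
Player 1 against C2: payoffs 8, 9, 2, 6, 0 → best response R2.
Player 1 against C3: payoffs 9, 4, 0, 7, 2 → best response R1.
Player 1 against C4: payoffs 6, 1, 7, 5, 8 → best response R5.
Player 2 against R1: payoffs 0, 6, 7, 5 → best response C3.
Player 2 against R2: payoffs 2, 3, 8, 7 → best response C3.
Player 2 against R3: payoffs 4, 2, 9, 1 → best response C3.
Player 2 against R4: payoffs 7, 6, 3, 4 → best response C1.
Player 2 against R5: payoffs 2, 1, 0, 7 → best response C4.
Mutual best responses: (R1, C3); (R5, C4).

(R1, C3), (R5, C4)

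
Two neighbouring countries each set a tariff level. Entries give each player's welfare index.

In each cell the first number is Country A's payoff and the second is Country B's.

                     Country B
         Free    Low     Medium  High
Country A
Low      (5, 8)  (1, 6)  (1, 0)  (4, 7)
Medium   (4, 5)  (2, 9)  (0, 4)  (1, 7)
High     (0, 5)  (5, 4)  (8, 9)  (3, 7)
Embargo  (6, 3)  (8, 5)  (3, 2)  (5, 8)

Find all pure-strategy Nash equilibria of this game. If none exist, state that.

(High, Medium), (Embargo, High)

(Low, Free): Country A can switch to Embargo (5 → 6). Not NE.
(Low, Low): Country A can switch to Medium (1 → 2). Not NE.
(Low, Medium): Country A can switch to High (1 → 8). Not NE.
(Low, High): Country A can switch to Embargo (4 → 5). Not NE.
(Medium, Free): Country A can switch to Low (4 → 5). Not NE.
(Medium, Low): Country A can switch to High (2 → 5). Not NE.
(Medium, Medium): Country A can switch to Low (0 → 1). Not NE.
(Medium, High): Country A can switch to Low (1 → 4). Not NE.
(High, Free): Country A can switch to Low (0 → 5). Not NE.
(High, Low): Country A can switch to Embargo (5 → 8). Not NE.
(High, Medium): Country A gets 8, best alternative 3; Country B gets 9, best alternative 7. No profitable deviation — NE.
(Embargo, High): Country A gets 5, best alternative 4; Country B gets 8, best alternative 5. No profitable deviation — NE.
(The remaining 4 profiles each have a profitable deviation by the same check.)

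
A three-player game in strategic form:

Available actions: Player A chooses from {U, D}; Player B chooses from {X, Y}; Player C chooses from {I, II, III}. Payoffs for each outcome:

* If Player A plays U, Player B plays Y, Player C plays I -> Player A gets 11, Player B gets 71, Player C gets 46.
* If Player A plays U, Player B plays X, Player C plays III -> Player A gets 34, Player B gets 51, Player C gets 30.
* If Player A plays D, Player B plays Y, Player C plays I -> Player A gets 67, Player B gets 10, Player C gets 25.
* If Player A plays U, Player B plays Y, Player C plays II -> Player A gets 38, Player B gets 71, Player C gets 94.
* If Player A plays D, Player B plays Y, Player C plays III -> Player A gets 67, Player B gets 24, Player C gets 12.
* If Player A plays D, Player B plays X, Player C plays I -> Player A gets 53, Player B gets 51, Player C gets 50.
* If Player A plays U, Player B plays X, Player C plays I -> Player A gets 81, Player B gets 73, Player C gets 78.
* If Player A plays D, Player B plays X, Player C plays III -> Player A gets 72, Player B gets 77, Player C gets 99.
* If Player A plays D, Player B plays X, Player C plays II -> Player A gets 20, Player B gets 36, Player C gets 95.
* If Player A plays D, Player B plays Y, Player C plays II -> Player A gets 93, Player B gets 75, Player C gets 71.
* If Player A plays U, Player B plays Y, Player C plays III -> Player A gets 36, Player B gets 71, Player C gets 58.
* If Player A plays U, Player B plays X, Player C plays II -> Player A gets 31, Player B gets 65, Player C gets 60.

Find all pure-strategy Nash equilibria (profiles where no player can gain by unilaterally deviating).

The pure Nash equilibria are (U, X, I), (D, X, III), (D, Y, II).

Mark each player's best response to every combination of opponents' strategies; a profile where every player is best-responding is a pure Nash equilibrium.
Player A against (X, I): payoffs 81, 53 → best response U.
Player A against (X, II): payoffs 31, 20 → best response U.
Player A against (X, III): payoffs 34, 72 → best response D.
Player A against (Y, I): payoffs 11, 67 → best response D.
Player A against (Y, II): payoffs 38, 93 → best response D.
Player A against (Y, III): payoffs 36, 67 → best response D.
Player B against (U, I): payoffs 73, 71 → best response X.
Player B against (U, II): payoffs 65, 71 → best response Y.
Player B against (U, III): payoffs 51, 71 → best response Y.
Player B against (D, I): payoffs 51, 10 → best response X.
Player B against (D, II): payoffs 36, 75 → best response Y.
Player B against (D, III): payoffs 77, 24 → best response X.
Player C against (U, X): payoffs 78, 60, 30 → best response I.
Player C against (U, Y): payoffs 46, 94, 58 → best response II.
Player C against (D, X): payoffs 50, 95, 99 → best response III.
Player C against (D, Y): payoffs 25, 71, 12 → best response II.
Mutual best responses: (U, X, I); (D, X, III); (D, Y, II).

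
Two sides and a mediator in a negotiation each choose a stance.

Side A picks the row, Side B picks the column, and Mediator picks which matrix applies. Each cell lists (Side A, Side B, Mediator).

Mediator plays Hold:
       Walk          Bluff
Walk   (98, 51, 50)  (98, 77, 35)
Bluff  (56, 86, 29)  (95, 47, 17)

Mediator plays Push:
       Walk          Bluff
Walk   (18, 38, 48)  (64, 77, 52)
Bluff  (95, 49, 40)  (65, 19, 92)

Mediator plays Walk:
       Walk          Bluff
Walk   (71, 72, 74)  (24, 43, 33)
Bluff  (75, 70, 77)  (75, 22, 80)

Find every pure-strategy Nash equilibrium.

Pure NE: (Bluff, Walk, Walk)

Check each profile: it is a Nash equilibrium iff no player can strictly gain by switching unilaterally.
(Walk, Walk, Hold): Side B can switch to Bluff (51 → 77). Not NE.
(Walk, Walk, Push): Side A can switch to Bluff (18 → 95). Not NE.
(Walk, Walk, Walk): Side A can switch to Bluff (71 → 75). Not NE.
(Walk, Bluff, Hold): Mediator can switch to Push (35 → 52). Not NE.
(Walk, Bluff, Push): Side A can switch to Bluff (64 → 65). Not NE.
(Walk, Bluff, Walk): Side A can switch to Bluff (24 → 75). Not NE.
(Bluff, Walk, Hold): Side A can switch to Walk (56 → 98). Not NE.
(Bluff, Walk, Push): Mediator can switch to Walk (40 → 77). Not NE.
(Bluff, Walk, Walk): Side A gets 75, best alternative 71; Side B gets 70, best alternative 22; Mediator gets 77, best alternative 40. No profitable deviation — NE.
(Bluff, Bluff, Hold): Side A can switch to Walk (95 → 98). Not NE.
(Bluff, Bluff, Push): Side B can switch to Walk (19 → 49). Not NE.
(The remaining 1 profile has a profitable deviation by the same check.)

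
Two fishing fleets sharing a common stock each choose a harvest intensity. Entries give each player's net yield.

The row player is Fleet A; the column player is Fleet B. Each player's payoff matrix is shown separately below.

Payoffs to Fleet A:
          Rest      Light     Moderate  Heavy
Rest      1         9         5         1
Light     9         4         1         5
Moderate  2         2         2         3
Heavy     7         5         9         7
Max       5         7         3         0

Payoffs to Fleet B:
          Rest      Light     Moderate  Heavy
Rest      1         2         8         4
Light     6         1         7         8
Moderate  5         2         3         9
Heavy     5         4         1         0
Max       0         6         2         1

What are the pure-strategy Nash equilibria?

Fleet A against Rest: payoffs 1, 9, 2, 7, 5 → best response Light.
Fleet A against Light: payoffs 9, 4, 2, 5, 7 → best response Rest.
Fleet A against Moderate: payoffs 5, 1, 2, 9, 3 → best response Heavy.
Fleet A against Heavy: payoffs 1, 5, 3, 7, 0 → best response Heavy.
Fleet B against Rest: payoffs 1, 2, 8, 4 → best response Moderate.
Fleet B against Light: payoffs 6, 1, 7, 8 → best response Heavy.
Fleet B against Moderate: payoffs 5, 2, 3, 9 → best response Heavy.
Fleet B against Heavy: payoffs 5, 4, 1, 0 → best response Rest.
Fleet B against Max: payoffs 0, 6, 2, 1 → best response Light.
No profile is a mutual best response for all players.

This game has no pure Nash equilibrium.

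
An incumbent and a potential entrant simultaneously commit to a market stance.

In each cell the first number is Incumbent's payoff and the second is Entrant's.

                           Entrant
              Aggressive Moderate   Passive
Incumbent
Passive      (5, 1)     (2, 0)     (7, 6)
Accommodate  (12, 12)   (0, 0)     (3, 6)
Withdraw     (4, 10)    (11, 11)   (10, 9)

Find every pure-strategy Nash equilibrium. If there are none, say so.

Pure-strategy Nash equilibria: (Accommodate, Aggressive); (Withdraw, Moderate)

(Passive, Aggressive): Incumbent can switch to Accommodate (5 → 12). Not NE.
(Passive, Moderate): Incumbent can switch to Withdraw (2 → 11). Not NE.
(Passive, Passive): Incumbent can switch to Withdraw (7 → 10). Not NE.
(Accommodate, Aggressive): Incumbent gets 12, best alternative 5; Entrant gets 12, best alternative 6. No profitable deviation — NE.
(Accommodate, Moderate): Incumbent can switch to Passive (0 → 2). Not NE.
(Accommodate, Passive): Incumbent can switch to Passive (3 → 7). Not NE.
(Withdraw, Aggressive): Incumbent can switch to Passive (4 → 5). Not NE.
(Withdraw, Moderate): Incumbent gets 11, best alternative 2; Entrant gets 11, best alternative 10. No profitable deviation — NE.
(Withdraw, Passive): Entrant can switch to Aggressive (9 → 10). Not NE.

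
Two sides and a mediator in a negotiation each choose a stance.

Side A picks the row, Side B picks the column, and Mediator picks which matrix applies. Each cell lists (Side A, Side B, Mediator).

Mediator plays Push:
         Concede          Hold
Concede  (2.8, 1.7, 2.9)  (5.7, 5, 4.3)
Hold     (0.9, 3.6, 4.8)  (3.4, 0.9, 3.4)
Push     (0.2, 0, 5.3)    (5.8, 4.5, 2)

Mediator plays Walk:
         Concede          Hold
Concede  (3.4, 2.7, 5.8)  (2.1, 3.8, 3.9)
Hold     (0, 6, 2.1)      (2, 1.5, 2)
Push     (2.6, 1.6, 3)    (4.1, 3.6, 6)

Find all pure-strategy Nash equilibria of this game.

Pure NE: (Push, Hold, Walk)

For each player, find the best response to each opponent profile; mutual best responses are the pure NE.
Side A against (Concede, Push): payoffs 2.8, 0.9, 0.2 → best response Concede.
Side A against (Concede, Walk): payoffs 3.4, 0, 2.6 → best response Concede.
Side A against (Hold, Push): payoffs 5.7, 3.4, 5.8 → best response Push.
Side A against (Hold, Walk): payoffs 2.1, 2, 4.1 → best response Push.
Side B against (Concede, Push): payoffs 1.7, 5 → best response Hold.
Side B against (Concede, Walk): payoffs 2.7, 3.8 → best response Hold.
Side B against (Hold, Push): payoffs 3.6, 0.9 → best response Concede.
Side B against (Hold, Walk): payoffs 6, 1.5 → best response Concede.
Side B against (Push, Push): payoffs 0, 4.5 → best response Hold.
Side B against (Push, Walk): payoffs 1.6, 3.6 → best response Hold.
Mediator against (Concede, Concede): payoffs 2.9, 5.8 → best response Walk.
Mediator against (Concede, Hold): payoffs 4.3, 3.9 → best response Push.
Mediator against (Hold, Concede): payoffs 4.8, 2.1 → best response Push.
Mediator against (Hold, Hold): payoffs 3.4, 2 → best response Push.
Mediator against (Push, Concede): payoffs 5.3, 3 → best response Push.
Mediator against (Push, Hold): payoffs 2, 6 → best response Walk.
Mutual best responses: (Push, Hold, Walk).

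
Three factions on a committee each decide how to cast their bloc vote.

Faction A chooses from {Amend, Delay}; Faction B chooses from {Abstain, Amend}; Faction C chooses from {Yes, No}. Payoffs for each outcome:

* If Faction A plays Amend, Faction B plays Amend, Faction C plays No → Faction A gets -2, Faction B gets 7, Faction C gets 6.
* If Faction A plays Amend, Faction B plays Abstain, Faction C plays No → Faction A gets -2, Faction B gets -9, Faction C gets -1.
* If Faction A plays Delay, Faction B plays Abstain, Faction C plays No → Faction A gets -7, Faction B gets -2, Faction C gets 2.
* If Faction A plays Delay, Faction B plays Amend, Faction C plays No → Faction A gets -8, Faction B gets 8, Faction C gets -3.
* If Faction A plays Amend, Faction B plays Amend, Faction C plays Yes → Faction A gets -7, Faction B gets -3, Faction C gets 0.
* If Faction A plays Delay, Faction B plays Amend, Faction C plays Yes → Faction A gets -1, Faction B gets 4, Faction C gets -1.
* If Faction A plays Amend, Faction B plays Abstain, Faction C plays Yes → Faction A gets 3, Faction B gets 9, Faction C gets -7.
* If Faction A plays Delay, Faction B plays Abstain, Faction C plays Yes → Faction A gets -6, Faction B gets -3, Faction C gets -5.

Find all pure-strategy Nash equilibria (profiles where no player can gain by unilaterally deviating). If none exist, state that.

Faction A against (Abstain, Yes): payoffs 3, -6 → best response Amend.
Faction A against (Abstain, No): payoffs -2, -7 → best response Amend.
Faction A against (Amend, Yes): payoffs -7, -1 → best response Delay.
Faction A against (Amend, No): payoffs -2, -8 → best response Amend.
Faction B against (Amend, Yes): payoffs 9, -3 → best response Abstain.
Faction B against (Amend, No): payoffs -9, 7 → best response Amend.
Faction B against (Delay, Yes): payoffs -3, 4 → best response Amend.
Faction B against (Delay, No): payoffs -2, 8 → best response Amend.
Faction C against (Amend, Abstain): payoffs -7, -1 → best response No.
Faction C against (Amend, Amend): payoffs 0, 6 → best response No.
Faction C against (Delay, Abstain): payoffs -5, 2 → best response No.
Faction C against (Delay, Amend): payoffs -1, -3 → best response Yes.
Mutual best responses: (Amend, Amend, No); (Delay, Amend, Yes).

(Amend, Amend, No), (Delay, Amend, Yes)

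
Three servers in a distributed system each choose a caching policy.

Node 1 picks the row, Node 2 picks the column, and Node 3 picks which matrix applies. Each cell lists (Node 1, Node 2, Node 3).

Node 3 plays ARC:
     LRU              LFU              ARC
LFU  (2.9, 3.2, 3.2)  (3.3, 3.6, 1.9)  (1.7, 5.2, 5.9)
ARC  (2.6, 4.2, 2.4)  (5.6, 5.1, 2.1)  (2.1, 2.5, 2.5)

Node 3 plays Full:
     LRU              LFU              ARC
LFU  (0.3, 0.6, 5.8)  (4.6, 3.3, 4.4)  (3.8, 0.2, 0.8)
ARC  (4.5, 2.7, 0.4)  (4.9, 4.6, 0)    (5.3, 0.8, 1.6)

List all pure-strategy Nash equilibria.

(LFU, LRU, ARC): Node 2 can switch to LFU (3.2 → 3.6). Not NE.
(LFU, LRU, Full): Node 1 can switch to ARC (0.3 → 4.5). Not NE.
(LFU, LFU, ARC): Node 1 can switch to ARC (3.3 → 5.6). Not NE.
(LFU, LFU, Full): Node 1 can switch to ARC (4.6 → 4.9). Not NE.
(LFU, ARC, ARC): Node 1 can switch to ARC (1.7 → 2.1). Not NE.
(LFU, ARC, Full): Node 1 can switch to ARC (3.8 → 5.3). Not NE.
(ARC, LRU, ARC): Node 1 can switch to LFU (2.6 → 2.9). Not NE.
(ARC, LRU, Full): Node 2 can switch to LFU (2.7 → 4.6). Not NE.
(ARC, LFU, ARC): Node 1 gets 5.6, best alternative 3.3; Node 2 gets 5.1, best alternative 4.2; Node 3 gets 2.1, best alternative 0. No profitable deviation — NE.
(ARC, LFU, Full): Node 3 can switch to ARC (0 → 2.1). Not NE.
(ARC, ARC, ARC): Node 2 can switch to LRU (2.5 → 4.2). Not NE.
(The remaining 1 profile has a profitable deviation by the same check.)

(ARC, LFU, ARC)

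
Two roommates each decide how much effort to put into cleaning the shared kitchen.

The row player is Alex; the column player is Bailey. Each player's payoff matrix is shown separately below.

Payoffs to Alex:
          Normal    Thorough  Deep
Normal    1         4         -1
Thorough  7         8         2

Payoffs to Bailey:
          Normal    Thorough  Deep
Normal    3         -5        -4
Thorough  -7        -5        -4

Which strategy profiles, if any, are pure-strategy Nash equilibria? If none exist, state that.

The unique pure-strategy Nash equilibrium is (Thorough, Deep).

Alex against Normal: payoffs 1, 7 → best response Thorough.
Alex against Thorough: payoffs 4, 8 → best response Thorough.
Alex against Deep: payoffs -1, 2 → best response Thorough.
Bailey against Normal: payoffs 3, -5, -4 → best response Normal.
Bailey against Thorough: payoffs -7, -5, -4 → best response Deep.
Mutual best responses: (Thorough, Deep).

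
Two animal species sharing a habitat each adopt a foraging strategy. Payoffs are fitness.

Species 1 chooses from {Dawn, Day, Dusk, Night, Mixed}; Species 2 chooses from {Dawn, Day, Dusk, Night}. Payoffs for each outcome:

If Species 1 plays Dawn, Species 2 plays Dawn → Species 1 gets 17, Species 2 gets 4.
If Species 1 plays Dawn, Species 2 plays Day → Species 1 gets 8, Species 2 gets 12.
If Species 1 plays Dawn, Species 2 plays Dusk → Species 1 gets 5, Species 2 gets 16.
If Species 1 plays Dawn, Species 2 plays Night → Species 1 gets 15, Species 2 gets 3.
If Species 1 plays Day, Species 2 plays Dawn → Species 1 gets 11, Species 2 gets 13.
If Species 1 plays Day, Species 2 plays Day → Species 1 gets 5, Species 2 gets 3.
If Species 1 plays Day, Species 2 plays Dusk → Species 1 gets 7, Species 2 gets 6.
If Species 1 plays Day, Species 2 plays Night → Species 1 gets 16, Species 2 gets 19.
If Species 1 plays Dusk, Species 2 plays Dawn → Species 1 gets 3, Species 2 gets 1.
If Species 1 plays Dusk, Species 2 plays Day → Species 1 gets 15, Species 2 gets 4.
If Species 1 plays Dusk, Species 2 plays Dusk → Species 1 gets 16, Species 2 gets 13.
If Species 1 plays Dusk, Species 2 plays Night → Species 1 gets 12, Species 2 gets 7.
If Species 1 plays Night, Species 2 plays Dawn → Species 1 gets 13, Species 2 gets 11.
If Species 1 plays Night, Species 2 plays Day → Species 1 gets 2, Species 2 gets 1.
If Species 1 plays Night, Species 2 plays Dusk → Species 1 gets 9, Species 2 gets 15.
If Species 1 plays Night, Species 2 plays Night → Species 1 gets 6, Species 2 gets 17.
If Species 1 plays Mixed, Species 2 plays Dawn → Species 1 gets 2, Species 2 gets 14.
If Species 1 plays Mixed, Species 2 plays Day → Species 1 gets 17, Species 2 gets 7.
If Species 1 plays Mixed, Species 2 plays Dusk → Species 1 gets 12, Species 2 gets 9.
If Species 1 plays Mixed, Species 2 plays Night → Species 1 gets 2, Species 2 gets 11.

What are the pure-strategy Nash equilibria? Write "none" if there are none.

(Day, Night), (Dusk, Dusk)

(Dawn, Dawn): Species 2 can switch to Day (4 → 12). Not NE.
(Dawn, Day): Species 1 can switch to Dusk (8 → 15). Not NE.
(Dawn, Dusk): Species 1 can switch to Day (5 → 7). Not NE.
(Dawn, Night): Species 1 can switch to Day (15 → 16). Not NE.
(Day, Dawn): Species 1 can switch to Dawn (11 → 17). Not NE.
(Day, Day): Species 1 can switch to Dawn (5 → 8). Not NE.
(Day, Dusk): Species 1 can switch to Dusk (7 → 16). Not NE.
(Day, Night): Species 1 gets 16, best alternative 15; Species 2 gets 19, best alternative 13. No profitable deviation — NE.
(Dusk, Dawn): Species 1 can switch to Dawn (3 → 17). Not NE.
(Dusk, Day): Species 1 can switch to Mixed (15 → 17). Not NE.
(Dusk, Dusk): Species 1 gets 16, best alternative 12; Species 2 gets 13, best alternative 7. No profitable deviation — NE.
(Dusk, Night): Species 1 can switch to Dawn (12 → 15). Not NE.
(The remaining 8 profiles each have a profitable deviation by the same check.)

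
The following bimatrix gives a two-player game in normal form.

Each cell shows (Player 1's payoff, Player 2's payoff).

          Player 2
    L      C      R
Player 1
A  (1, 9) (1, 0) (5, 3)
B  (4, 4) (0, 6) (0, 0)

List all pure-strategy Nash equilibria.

This game has no pure Nash equilibrium.

Player 1 against L: payoffs 1, 4 → best response B.
Player 1 against C: payoffs 1, 0 → best response A.
Player 1 against R: payoffs 5, 0 → best response A.
Player 2 against A: payoffs 9, 0, 3 → best response L.
Player 2 against B: payoffs 4, 6, 0 → best response C.
No profile is a mutual best response for all players.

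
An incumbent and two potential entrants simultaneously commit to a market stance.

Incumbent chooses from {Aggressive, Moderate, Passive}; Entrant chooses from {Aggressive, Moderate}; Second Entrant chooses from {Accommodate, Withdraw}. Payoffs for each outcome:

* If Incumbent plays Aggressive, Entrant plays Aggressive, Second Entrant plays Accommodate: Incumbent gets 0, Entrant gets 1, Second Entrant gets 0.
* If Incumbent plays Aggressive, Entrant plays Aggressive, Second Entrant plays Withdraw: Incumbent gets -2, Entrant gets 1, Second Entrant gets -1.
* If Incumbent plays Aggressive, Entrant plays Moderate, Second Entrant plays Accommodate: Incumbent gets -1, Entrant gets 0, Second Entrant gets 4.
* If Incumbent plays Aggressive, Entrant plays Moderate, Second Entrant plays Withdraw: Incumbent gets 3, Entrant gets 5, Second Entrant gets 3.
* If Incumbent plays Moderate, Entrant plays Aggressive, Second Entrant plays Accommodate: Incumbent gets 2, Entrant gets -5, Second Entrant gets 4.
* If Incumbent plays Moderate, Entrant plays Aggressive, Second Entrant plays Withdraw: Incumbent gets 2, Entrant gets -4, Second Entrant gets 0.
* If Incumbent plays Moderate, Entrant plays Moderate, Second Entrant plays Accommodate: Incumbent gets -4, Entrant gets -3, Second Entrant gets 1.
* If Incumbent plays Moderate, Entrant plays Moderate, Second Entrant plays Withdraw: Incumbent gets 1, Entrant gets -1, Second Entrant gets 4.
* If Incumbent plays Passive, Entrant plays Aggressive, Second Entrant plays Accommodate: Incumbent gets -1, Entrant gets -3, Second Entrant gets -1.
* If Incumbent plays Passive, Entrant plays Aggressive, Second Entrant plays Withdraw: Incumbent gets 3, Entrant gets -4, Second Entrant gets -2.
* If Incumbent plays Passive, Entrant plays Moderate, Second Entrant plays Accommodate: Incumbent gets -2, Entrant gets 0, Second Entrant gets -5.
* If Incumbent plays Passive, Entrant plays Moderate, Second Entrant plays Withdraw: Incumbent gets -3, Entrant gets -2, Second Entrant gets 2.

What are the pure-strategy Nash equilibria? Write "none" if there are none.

Mark each player's best response to every combination of opponents' strategies; a profile where every player is best-responding is a pure Nash equilibrium.
Incumbent against (Aggressive, Accommodate): payoffs 0, 2, -1 → best response Moderate.
Incumbent against (Aggressive, Withdraw): payoffs -2, 2, 3 → best response Passive.
Incumbent against (Moderate, Accommodate): payoffs -1, -4, -2 → best response Aggressive.
Incumbent against (Moderate, Withdraw): payoffs 3, 1, -3 → best response Aggressive.
Entrant against (Aggressive, Accommodate): payoffs 1, 0 → best response Aggressive.
Entrant against (Aggressive, Withdraw): payoffs 1, 5 → best response Moderate.
Entrant against (Moderate, Accommodate): payoffs -5, -3 → best response Moderate.
Entrant against (Moderate, Withdraw): payoffs -4, -1 → best response Moderate.
Entrant against (Passive, Accommodate): payoffs -3, 0 → best response Moderate.
Entrant against (Passive, Withdraw): payoffs -4, -2 → best response Moderate.
Second Entrant against (Aggressive, Aggressive): payoffs 0, -1 → best response Accommodate.
Second Entrant against (Aggressive, Moderate): payoffs 4, 3 → best response Accommodate.
Second Entrant against (Moderate, Aggressive): payoffs 4, 0 → best response Accommodate.
Second Entrant against (Moderate, Moderate): payoffs 1, 4 → best response Withdraw.
Second Entrant against (Passive, Aggressive): payoffs -1, -2 → best response Accommodate.
Second Entrant against (Passive, Moderate): payoffs -5, 2 → best response Withdraw.
No profile is a mutual best response for all players.

There is no pure-strategy Nash equilibrium.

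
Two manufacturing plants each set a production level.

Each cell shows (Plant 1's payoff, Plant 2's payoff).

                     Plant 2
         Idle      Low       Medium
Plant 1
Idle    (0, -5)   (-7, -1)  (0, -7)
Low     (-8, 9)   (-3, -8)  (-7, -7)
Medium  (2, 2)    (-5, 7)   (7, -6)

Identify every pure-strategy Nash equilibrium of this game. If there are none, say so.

Plant 1 against Idle: payoffs 0, -8, 2 → best response Medium.
Plant 1 against Low: payoffs -7, -3, -5 → best response Low.
Plant 1 against Medium: payoffs 0, -7, 7 → best response Medium.
Plant 2 against Idle: payoffs -5, -1, -7 → best response Low.
Plant 2 against Low: payoffs 9, -8, -7 → best response Idle.
Plant 2 against Medium: payoffs 2, 7, -6 → best response Low.
No profile is a mutual best response for all players.

No pure-strategy Nash equilibrium.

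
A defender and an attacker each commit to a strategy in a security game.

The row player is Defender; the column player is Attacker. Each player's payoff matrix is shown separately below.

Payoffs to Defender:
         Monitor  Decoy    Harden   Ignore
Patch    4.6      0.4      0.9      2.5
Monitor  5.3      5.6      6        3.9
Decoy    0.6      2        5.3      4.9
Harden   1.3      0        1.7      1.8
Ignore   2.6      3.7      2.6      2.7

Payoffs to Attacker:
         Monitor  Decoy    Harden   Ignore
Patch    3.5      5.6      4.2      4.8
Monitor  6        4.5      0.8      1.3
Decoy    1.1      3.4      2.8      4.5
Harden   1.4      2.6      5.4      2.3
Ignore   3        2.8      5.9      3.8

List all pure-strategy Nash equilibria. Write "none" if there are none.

Pure-strategy Nash equilibria: (Monitor, Monitor); (Decoy, Ignore)

Defender against Monitor: payoffs 4.6, 5.3, 0.6, 1.3, 2.6 → best response Monitor.
Defender against Decoy: payoffs 0.4, 5.6, 2, 0, 3.7 → best response Monitor.
Defender against Harden: payoffs 0.9, 6, 5.3, 1.7, 2.6 → best response Monitor.
Defender against Ignore: payoffs 2.5, 3.9, 4.9, 1.8, 2.7 → best response Decoy.
Attacker against Patch: payoffs 3.5, 5.6, 4.2, 4.8 → best response Decoy.
Attacker against Monitor: payoffs 6, 4.5, 0.8, 1.3 → best response Monitor.
Attacker against Decoy: payoffs 1.1, 3.4, 2.8, 4.5 → best response Ignore.
Attacker against Harden: payoffs 1.4, 2.6, 5.4, 2.3 → best response Harden.
Attacker against Ignore: payoffs 3, 2.8, 5.9, 3.8 → best response Harden.
Mutual best responses: (Monitor, Monitor); (Decoy, Ignore).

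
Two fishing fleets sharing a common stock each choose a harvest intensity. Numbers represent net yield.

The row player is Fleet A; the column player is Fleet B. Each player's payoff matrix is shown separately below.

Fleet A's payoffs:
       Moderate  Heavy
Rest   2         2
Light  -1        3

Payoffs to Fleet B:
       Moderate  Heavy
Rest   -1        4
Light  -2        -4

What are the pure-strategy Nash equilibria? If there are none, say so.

This game has no pure Nash equilibrium.

Fleet A against Moderate: payoffs 2, -1 → best response Rest.
Fleet A against Heavy: payoffs 2, 3 → best response Light.
Fleet B against Rest: payoffs -1, 4 → best response Heavy.
Fleet B against Light: payoffs -2, -4 → best response Moderate.
No profile is a mutual best response for all players.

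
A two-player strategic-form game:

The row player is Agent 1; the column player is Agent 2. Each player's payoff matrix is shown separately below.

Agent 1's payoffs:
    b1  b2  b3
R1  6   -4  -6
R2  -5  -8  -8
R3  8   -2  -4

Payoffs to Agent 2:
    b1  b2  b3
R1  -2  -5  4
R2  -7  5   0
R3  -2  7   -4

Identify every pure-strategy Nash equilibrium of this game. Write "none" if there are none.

Check each profile: it is a Nash equilibrium iff no player can strictly gain by switching unilaterally.
(R1, b1): Agent 1 can switch to R3 (6 → 8). Not NE.
(R1, b2): Agent 1 can switch to R3 (-4 → -2). Not NE.
(R1, b3): Agent 1 can switch to R3 (-6 → -4). Not NE.
(R2, b1): Agent 1 can switch to R1 (-5 → 6). Not NE.
(R2, b2): Agent 1 can switch to R1 (-8 → -4). Not NE.
(R2, b3): Agent 1 can switch to R1 (-8 → -6). Not NE.
(R3, b1): Agent 2 can switch to b2 (-2 → 7). Not NE.
(R3, b2): Agent 1 gets -2, best alternative -4; Agent 2 gets 7, best alternative -2. No profitable deviation — NE.
(R3, b3): Agent 2 can switch to b1 (-4 → -2). Not NE.

(R3, b2)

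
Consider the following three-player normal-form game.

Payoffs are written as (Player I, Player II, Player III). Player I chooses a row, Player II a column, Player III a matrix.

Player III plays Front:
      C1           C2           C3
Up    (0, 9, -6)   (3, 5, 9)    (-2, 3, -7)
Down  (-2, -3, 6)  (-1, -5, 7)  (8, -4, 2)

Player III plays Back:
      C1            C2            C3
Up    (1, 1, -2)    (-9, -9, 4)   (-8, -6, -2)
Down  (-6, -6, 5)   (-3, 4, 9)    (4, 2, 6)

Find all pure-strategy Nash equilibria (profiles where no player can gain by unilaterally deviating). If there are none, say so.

Pure-strategy Nash equilibria: (Up, C1, Back); (Down, C2, Back)

(Up, C1, Front): Player III can switch to Back (-6 → -2). Not NE.
(Up, C1, Back): Player I gets 1, best alternative -6; Player II gets 1, best alternative -6; Player III gets -2, best alternative -6. No profitable deviation — NE.
(Up, C2, Front): Player II can switch to C1 (5 → 9). Not NE.
(Up, C2, Back): Player I can switch to Down (-9 → -3). Not NE.
(Up, C3, Front): Player I can switch to Down (-2 → 8). Not NE.
(Up, C3, Back): Player I can switch to Down (-8 → 4). Not NE.
(Down, C1, Front): Player I can switch to Up (-2 → 0). Not NE.
(Down, C2, Back): Player I gets -3, best alternative -9; Player II gets 4, best alternative 2; Player III gets 9, best alternative 7. No profitable deviation — NE.
(The remaining 4 profiles each have a profitable deviation by the same check.)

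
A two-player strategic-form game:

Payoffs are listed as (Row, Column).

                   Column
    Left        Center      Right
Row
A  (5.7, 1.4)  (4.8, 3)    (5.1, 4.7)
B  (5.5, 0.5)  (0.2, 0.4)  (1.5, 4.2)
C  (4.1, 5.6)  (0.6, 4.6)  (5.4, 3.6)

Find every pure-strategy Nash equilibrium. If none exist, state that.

Row against Left: payoffs 5.7, 5.5, 4.1 → best response A.
Row against Center: payoffs 4.8, 0.2, 0.6 → best response A.
Row against Right: payoffs 5.1, 1.5, 5.4 → best response C.
Column against A: payoffs 1.4, 3, 4.7 → best response Right.
Column against B: payoffs 0.5, 0.4, 4.2 → best response Right.
Column against C: payoffs 5.6, 4.6, 3.6 → best response Left.
No profile is a mutual best response for all players.

none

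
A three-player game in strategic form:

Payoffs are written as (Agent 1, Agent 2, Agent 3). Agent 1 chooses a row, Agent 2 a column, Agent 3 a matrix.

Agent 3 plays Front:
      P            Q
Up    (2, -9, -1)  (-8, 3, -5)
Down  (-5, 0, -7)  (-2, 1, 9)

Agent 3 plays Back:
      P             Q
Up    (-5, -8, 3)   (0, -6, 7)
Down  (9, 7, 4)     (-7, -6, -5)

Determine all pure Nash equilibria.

(Up, P, Front): Agent 2 can switch to Q (-9 → 3). Not NE.
(Up, P, Back): Agent 1 can switch to Down (-5 → 9). Not NE.
(Up, Q, Front): Agent 1 can switch to Down (-8 → -2). Not NE.
(Up, Q, Back): Agent 1 gets 0, best alternative -7; Agent 2 gets -6, best alternative -8; Agent 3 gets 7, best alternative -5. No profitable deviation — NE.
(Down, P, Front): Agent 1 can switch to Up (-5 → 2). Not NE.
(Down, P, Back): Agent 1 gets 9, best alternative -5; Agent 2 gets 7, best alternative -6; Agent 3 gets 4, best alternative -7. No profitable deviation — NE.
(Down, Q, Front): Agent 1 gets -2, best alternative -8; Agent 2 gets 1, best alternative 0; Agent 3 gets 9, best alternative -5. No profitable deviation — NE.
(Down, Q, Back): Agent 1 can switch to Up (-7 → 0). Not NE.

Pure-strategy Nash equilibria: (Up, Q, Back); (Down, P, Back); (Down, Q, Front)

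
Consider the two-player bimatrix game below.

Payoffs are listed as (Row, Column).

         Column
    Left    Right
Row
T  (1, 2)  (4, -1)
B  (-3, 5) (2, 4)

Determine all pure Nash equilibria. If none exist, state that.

(T, Left): Row gets 1, best alternative -3; Column gets 2, best alternative -1. No profitable deviation — NE.
(T, Right): Column can switch to Left (-1 → 2). Not NE.
(B, Left): Row can switch to T (-3 → 1). Not NE.
(B, Right): Row can switch to T (2 → 4). Not NE.

Pure NE: (T, Left)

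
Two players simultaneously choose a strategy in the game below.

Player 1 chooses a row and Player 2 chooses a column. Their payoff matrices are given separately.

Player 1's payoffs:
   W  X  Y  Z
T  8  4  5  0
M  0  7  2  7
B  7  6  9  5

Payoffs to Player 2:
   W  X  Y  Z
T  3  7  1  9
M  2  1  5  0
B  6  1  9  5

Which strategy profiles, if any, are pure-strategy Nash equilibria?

Pure NE: (B, Y)

For each strategy profile, look for a profitable unilateral deviation.
(T, W): Player 2 can switch to X (3 → 7). Not NE.
(T, X): Player 1 can switch to M (4 → 7). Not NE.
(T, Y): Player 1 can switch to B (5 → 9). Not NE.
(T, Z): Player 1 can switch to M (0 → 7). Not NE.
(M, W): Player 1 can switch to T (0 → 8). Not NE.
(M, X): Player 2 can switch to W (1 → 2). Not NE.
(B, Y): Player 1 gets 9, best alternative 5; Player 2 gets 9, best alternative 6. No profitable deviation — NE.
(The remaining 5 profiles each have a profitable deviation by the same check.)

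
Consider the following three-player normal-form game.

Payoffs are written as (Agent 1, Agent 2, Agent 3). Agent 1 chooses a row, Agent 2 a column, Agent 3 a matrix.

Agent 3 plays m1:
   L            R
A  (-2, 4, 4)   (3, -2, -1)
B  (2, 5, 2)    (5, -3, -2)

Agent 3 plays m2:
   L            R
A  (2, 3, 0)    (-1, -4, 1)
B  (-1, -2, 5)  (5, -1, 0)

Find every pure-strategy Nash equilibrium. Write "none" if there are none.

The unique pure-strategy Nash equilibrium is (B, R, m2).

Agent 1 against (L, m1): payoffs -2, 2 → best response B.
Agent 1 against (L, m2): payoffs 2, -1 → best response A.
Agent 1 against (R, m1): payoffs 3, 5 → best response B.
Agent 1 against (R, m2): payoffs -1, 5 → best response B.
Agent 2 against (A, m1): payoffs 4, -2 → best response L.
Agent 2 against (A, m2): payoffs 3, -4 → best response L.
Agent 2 against (B, m1): payoffs 5, -3 → best response L.
Agent 2 against (B, m2): payoffs -2, -1 → best response R.
Agent 3 against (A, L): payoffs 4, 0 → best response m1.
Agent 3 against (A, R): payoffs -1, 1 → best response m2.
Agent 3 against (B, L): payoffs 2, 5 → best response m2.
Agent 3 against (B, R): payoffs -2, 0 → best response m2.
Mutual best responses: (B, R, m2).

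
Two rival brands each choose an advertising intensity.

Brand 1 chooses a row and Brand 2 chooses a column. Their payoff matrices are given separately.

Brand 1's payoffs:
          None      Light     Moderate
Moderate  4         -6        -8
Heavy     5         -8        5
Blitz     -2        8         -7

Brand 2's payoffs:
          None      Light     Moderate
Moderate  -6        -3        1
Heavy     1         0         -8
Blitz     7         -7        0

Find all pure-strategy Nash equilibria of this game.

The unique pure-strategy Nash equilibrium is (Heavy, None).

(Moderate, None): Brand 1 can switch to Heavy (4 → 5). Not NE.
(Moderate, Light): Brand 1 can switch to Blitz (-6 → 8). Not NE.
(Moderate, Moderate): Brand 1 can switch to Heavy (-8 → 5). Not NE.
(Heavy, None): Brand 1 gets 5, best alternative 4; Brand 2 gets 1, best alternative 0. No profitable deviation — NE.
(Heavy, Light): Brand 1 can switch to Moderate (-8 → -6). Not NE.
(Heavy, Moderate): Brand 2 can switch to None (-8 → 1). Not NE.
(Blitz, None): Brand 1 can switch to Moderate (-2 → 4). Not NE.
(Blitz, Light): Brand 2 can switch to None (-7 → 7). Not NE.
(Blitz, Moderate): Brand 1 can switch to Heavy (-7 → 5). Not NE.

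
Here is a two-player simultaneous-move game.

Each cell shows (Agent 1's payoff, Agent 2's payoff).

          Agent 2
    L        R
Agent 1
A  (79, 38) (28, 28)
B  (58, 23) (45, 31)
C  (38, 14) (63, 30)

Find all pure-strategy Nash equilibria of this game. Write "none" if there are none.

(A, L), (C, R)

Agent 1 against L: payoffs 79, 58, 38 → best response A.
Agent 1 against R: payoffs 28, 45, 63 → best response C.
Agent 2 against A: payoffs 38, 28 → best response L.
Agent 2 against B: payoffs 23, 31 → best response R.
Agent 2 against C: payoffs 14, 30 → best response R.
Mutual best responses: (A, L); (C, R).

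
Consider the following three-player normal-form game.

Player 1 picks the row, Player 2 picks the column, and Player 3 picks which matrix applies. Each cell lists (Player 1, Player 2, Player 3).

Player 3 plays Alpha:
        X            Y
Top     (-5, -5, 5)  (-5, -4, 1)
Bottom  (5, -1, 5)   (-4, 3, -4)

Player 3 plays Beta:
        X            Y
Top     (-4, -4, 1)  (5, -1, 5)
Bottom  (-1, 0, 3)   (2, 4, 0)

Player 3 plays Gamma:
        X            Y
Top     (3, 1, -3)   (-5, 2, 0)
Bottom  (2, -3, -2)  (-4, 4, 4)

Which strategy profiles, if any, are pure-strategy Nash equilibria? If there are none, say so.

(Top, X, Alpha): Player 1 can switch to Bottom (-5 → 5). Not NE.
(Top, X, Beta): Player 1 can switch to Bottom (-4 → -1). Not NE.
(Top, X, Gamma): Player 2 can switch to Y (1 → 2). Not NE.
(Top, Y, Alpha): Player 1 can switch to Bottom (-5 → -4). Not NE.
(Top, Y, Beta): Player 1 gets 5, best alternative 2; Player 2 gets -1, best alternative -4; Player 3 gets 5, best alternative 1. No profitable deviation — NE.
(Top, Y, Gamma): Player 1 can switch to Bottom (-5 → -4). Not NE.
(Bottom, X, Alpha): Player 2 can switch to Y (-1 → 3). Not NE.
(Bottom, X, Beta): Player 2 can switch to Y (0 → 4). Not NE.
(Bottom, X, Gamma): Player 1 can switch to Top (2 → 3). Not NE.
(Bottom, Y, Alpha): Player 3 can switch to Beta (-4 → 0). Not NE.
(Bottom, Y, Beta): Player 1 can switch to Top (2 → 5). Not NE.
(Bottom, Y, Gamma): Player 1 gets -4, best alternative -5; Player 2 gets 4, best alternative -3; Player 3 gets 4, best alternative 0. No profitable deviation — NE.

The pure Nash equilibria are (Top, Y, Beta), (Bottom, Y, Gamma).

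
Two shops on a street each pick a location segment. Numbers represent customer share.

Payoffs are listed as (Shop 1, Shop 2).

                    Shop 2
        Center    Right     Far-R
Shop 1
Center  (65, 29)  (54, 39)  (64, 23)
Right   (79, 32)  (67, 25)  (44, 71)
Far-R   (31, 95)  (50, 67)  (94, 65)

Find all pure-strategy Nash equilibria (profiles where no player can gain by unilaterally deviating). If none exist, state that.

(Center, Center): Shop 1 can switch to Right (65 → 79). Not NE.
(Center, Right): Shop 1 can switch to Right (54 → 67). Not NE.
(Center, Far-R): Shop 1 can switch to Far-R (64 → 94). Not NE.
(Right, Center): Shop 2 can switch to Far-R (32 → 71). Not NE.
(Right, Right): Shop 2 can switch to Center (25 → 32). Not NE.
(Right, Far-R): Shop 1 can switch to Center (44 → 64). Not NE.
(The remaining 3 profiles each have a profitable deviation by the same check.)

This game has no pure Nash equilibrium.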